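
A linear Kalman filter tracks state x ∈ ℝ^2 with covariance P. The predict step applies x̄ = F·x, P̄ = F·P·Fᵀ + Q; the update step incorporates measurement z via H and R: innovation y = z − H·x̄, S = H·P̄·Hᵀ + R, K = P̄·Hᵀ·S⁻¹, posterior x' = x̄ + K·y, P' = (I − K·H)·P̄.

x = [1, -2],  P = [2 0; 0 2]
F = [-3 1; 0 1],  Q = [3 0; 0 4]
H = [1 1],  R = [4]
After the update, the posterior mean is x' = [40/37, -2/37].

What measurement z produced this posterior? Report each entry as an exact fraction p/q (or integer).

z = [2]

x̄ = F·x = [-5, -2]
P̄ = F·P·Fᵀ + Q = [23 2; 2 6]
S = H·P̄·Hᵀ + R = [37]
K = P̄·Hᵀ·S⁻¹ = [25/37; 8/37]
x' − x̄ = [225/37, 72/37] = K·y
y = (KᵀK)⁻¹·Kᵀ·(x' − x̄) = [9]
z = y + H·x̄ = [9] + [-7] = [2]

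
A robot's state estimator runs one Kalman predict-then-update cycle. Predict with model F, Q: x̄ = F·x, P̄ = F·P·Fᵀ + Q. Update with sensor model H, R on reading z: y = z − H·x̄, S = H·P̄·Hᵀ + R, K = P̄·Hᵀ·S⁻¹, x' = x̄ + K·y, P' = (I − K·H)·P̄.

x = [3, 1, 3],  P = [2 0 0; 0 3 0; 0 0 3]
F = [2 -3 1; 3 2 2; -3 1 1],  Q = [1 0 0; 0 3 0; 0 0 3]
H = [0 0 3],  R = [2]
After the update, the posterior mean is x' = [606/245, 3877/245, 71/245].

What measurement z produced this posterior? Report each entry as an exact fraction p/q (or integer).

z = [1]

x̄ = F·x = [6, 17, -5]
P̄ = F·P·Fᵀ + Q = [39 0 -18; 0 45 -6; -18 -6 27]
S = H·P̄·Hᵀ + R = [245]
K = P̄·Hᵀ·S⁻¹ = [-54/245; -18/245; 81/245]
x' − x̄ = [-864/245, -288/245, 1296/245] = K·y
y = (KᵀK)⁻¹·Kᵀ·(x' − x̄) = [16]
z = y + H·x̄ = [16] + [-15] = [1]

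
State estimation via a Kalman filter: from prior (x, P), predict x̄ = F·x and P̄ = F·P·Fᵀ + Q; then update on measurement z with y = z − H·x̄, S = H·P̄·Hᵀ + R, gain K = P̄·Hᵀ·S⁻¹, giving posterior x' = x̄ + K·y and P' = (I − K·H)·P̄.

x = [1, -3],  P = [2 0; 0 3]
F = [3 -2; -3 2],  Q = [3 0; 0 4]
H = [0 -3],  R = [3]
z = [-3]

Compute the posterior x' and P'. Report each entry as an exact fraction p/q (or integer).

x' = [27/103, 93/103]
P' = [699/103 -30/103; -30/103 34/103]

x̄ = F·x = [9, -9]
P̄ = F·P·Fᵀ + Q = [33 -30; -30 34]
y = z − H·x̄ = [-30]
S = H·P̄·Hᵀ + R = [309]
K = P̄·Hᵀ·S⁻¹ = [30/103; -34/103]
x' = x̄ + K·y = [27/103, 93/103]
P' = (I − K·H)·P̄ = [699/103 -30/103; -30/103 34/103]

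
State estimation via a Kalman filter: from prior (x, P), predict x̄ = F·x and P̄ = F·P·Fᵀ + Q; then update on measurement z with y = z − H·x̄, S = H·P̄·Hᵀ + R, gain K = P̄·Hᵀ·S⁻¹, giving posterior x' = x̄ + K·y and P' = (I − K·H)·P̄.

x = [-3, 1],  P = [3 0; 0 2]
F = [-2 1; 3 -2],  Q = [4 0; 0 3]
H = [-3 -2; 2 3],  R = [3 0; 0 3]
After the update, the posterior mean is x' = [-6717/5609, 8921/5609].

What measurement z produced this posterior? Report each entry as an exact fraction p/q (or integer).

z = [1, 3]

x̄ = F·x = [7, -11]
P̄ = F·P·Fᵀ + Q = [18 -22; -22 38]
S = H·P̄·Hᵀ + R = [53 -50; -50 153]
K = P̄·Hᵀ·S⁻¹ = [-3030/5609 -2090/5609; 1970/5609 3210/5609]
x' − x̄ = [-45980/5609, 70620/5609] = K·y
y = (KᵀK)⁻¹·Kᵀ·(x' − x̄) = [0, 22]
z = y + H·x̄ = [0, 22] + [1, -19] = [1, 3]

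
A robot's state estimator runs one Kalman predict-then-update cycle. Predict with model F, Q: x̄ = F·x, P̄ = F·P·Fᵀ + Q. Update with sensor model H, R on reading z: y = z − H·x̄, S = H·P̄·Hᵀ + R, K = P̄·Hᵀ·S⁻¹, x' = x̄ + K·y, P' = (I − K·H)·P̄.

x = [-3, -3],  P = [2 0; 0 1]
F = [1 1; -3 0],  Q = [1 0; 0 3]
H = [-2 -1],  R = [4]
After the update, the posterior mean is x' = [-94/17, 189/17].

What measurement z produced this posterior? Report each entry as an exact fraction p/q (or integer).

x̄ = F·x = [-6, 9]
P̄ = F·P·Fᵀ + Q = [4 -6; -6 21]
S = H·P̄·Hᵀ + R = [17]
K = P̄·Hᵀ·S⁻¹ = [-2/17; -9/17]
x' − x̄ = [8/17, 36/17] = K·y
y = (KᵀK)⁻¹·Kᵀ·(x' − x̄) = [-4]
z = y + H·x̄ = [-4] + [3] = [-1]

z = [-1]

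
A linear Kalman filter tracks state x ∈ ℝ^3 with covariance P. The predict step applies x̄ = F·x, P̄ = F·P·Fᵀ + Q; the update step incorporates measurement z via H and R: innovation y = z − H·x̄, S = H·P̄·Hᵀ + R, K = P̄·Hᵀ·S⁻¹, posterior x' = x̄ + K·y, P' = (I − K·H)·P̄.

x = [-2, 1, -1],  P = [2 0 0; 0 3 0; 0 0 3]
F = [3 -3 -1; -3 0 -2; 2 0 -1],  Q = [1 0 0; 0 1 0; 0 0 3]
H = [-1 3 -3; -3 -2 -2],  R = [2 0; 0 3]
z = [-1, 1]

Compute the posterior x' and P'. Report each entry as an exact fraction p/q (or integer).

x̄ = F·x = [-8, 8, -3]
P̄ = F·P·Fᵀ + Q = [49 -12 15; -12 31 -6; 15 -6 14]
y = z − H·x̄ = [-42, -13]
S = H·P̄·Hᵀ + R = [726 294; 294 612]
K = P̄·Hᵀ·S⁻¹ = [-1921/19882 -12143/59646; 6616/29823 -7721/59646; -4661/59646 -1853/29823]
x' = x̄ + K·y = [-77263/59646, 21797/59646, 32501/29823]
P' = (I − K·H)·P̄ = [105195/19882 -176905/59646 -139129/29823; -176905/59646 56698/29823 163543/59646; -139129/29823 163543/59646 259403/59646]

x' = [-77263/59646, 21797/59646, 32501/29823]
P' = [105195/19882 -176905/59646 -139129/29823; -176905/59646 56698/29823 163543/59646; -139129/29823 163543/59646 259403/59646]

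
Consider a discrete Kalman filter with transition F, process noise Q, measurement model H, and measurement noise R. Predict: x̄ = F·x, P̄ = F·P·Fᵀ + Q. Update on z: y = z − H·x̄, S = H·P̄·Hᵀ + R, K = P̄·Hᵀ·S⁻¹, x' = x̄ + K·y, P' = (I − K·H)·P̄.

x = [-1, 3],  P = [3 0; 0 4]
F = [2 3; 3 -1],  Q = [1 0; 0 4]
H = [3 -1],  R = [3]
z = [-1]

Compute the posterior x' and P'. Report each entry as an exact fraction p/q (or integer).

x' = [-847/443, -2182/443]
P' = [1826/443 5055/443; 5055/443 15216/443]

x̄ = F·x = [7, -6]
P̄ = F·P·Fᵀ + Q = [49 6; 6 35]
y = z − H·x̄ = [-28]
S = H·P̄·Hᵀ + R = [443]
K = P̄·Hᵀ·S⁻¹ = [141/443; -17/443]
x' = x̄ + K·y = [-847/443, -2182/443]
P' = (I − K·H)·P̄ = [1826/443 5055/443; 5055/443 15216/443]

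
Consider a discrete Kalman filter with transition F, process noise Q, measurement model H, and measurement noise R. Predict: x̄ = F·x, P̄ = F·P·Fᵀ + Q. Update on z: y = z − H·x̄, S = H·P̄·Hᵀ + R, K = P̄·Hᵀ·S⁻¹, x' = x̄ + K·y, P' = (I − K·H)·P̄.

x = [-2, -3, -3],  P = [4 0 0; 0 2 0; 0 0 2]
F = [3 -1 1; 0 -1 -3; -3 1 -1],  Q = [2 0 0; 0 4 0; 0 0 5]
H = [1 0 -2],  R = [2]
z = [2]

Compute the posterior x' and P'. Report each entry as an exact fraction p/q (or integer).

x' = [17/48, 91/8, -37/48]
P' = [311/96 -3/16 125/96; -3/16 189/8 -1/16; 125/96 -1/16 95/96]

x̄ = F·x = [-6, 12, 6]
P̄ = F·P·Fᵀ + Q = [42 -4 -40; -4 24 4; -40 4 45]
y = z − H·x̄ = [20]
S = H·P̄·Hᵀ + R = [384]
K = P̄·Hᵀ·S⁻¹ = [61/192; -1/32; -65/192]
x' = x̄ + K·y = [17/48, 91/8, -37/48]
P' = (I − K·H)·P̄ = [311/96 -3/16 125/96; -3/16 189/8 -1/16; 125/96 -1/16 95/96]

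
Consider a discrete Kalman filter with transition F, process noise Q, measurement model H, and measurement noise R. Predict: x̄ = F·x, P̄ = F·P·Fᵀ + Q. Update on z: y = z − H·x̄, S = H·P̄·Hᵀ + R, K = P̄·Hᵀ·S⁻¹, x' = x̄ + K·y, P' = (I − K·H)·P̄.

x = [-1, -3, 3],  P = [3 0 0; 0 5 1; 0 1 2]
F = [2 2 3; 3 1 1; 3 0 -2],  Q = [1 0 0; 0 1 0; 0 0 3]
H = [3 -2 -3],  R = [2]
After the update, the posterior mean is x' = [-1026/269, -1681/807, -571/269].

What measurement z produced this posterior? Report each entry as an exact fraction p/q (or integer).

x̄ = F·x = [1, -3, -9]
P̄ = F·P·Fᵀ + Q = [63 39 2; 39 37 21; 2 21 38]
S = H·P̄·Hᵀ + R = [807]
K = P̄·Hᵀ·S⁻¹ = [35/269; -20/807; -50/269]
x' − x̄ = [-1295/269, 740/807, 1850/269] = K·y
y = (KᵀK)⁻¹·Kᵀ·(x' − x̄) = [-37]
z = y + H·x̄ = [-37] + [36] = [-1]

z = [-1]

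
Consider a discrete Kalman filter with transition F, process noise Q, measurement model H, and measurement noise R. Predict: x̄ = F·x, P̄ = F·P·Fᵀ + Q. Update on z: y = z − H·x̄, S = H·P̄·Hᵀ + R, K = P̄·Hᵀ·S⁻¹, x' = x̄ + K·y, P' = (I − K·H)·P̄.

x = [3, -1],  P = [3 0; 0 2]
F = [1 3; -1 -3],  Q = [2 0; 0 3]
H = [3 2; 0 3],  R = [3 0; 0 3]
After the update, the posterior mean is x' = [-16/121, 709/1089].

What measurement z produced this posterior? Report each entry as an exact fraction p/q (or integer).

x̄ = F·x = [0, 0]
P̄ = F·P·Fᵀ + Q = [23 -21; -21 24]
S = H·P̄·Hᵀ + R = [54 -45; -45 219]
K = P̄·Hᵀ·S⁻¹ = [38/121 -27/121; -5/1089 119/363]
x' − x̄ = [-16/121, 709/1089] = K·y
y = (KᵀK)⁻¹·Kᵀ·(x' − x̄) = [1, 2]
z = y + H·x̄ = [1, 2] + [0, 0] = [1, 2]

z = [1, 2]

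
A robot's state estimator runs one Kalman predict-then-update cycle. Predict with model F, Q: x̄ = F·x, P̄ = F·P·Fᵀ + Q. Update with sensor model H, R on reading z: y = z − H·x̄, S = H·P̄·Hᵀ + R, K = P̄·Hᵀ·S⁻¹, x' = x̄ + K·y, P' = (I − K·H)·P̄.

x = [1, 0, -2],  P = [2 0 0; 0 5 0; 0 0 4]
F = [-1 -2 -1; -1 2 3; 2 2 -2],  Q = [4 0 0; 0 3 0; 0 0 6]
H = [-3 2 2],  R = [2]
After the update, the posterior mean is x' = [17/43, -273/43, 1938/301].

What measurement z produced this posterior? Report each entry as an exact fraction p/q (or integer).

x̄ = F·x = [1, -7, 6]
P̄ = F·P·Fᵀ + Q = [30 -30 -16; -30 61 -8; -16 -8 50]
S = H·P̄·Hᵀ + R = [1204]
K = P̄·Hᵀ·S⁻¹ = [-13/86; 7/43; 33/301]
x' − x̄ = [-26/43, 28/43, 132/301] = K·y
y = (KᵀK)⁻¹·Kᵀ·(x' − x̄) = [4]
z = y + H·x̄ = [4] + [-5] = [-1]

z = [-1]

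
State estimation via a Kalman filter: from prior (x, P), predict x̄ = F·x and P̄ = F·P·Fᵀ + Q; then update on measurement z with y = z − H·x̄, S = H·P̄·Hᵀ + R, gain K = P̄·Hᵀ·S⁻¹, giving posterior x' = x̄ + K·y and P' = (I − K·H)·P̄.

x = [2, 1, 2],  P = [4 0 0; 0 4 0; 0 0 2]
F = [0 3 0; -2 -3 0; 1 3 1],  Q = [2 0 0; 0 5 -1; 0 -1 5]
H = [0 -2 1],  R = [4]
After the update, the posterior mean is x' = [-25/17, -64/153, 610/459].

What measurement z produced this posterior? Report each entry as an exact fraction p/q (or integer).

z = [2]

x̄ = F·x = [3, -7, 7]
P̄ = F·P·Fᵀ + Q = [38 -36 36; -36 57 -45; 36 -45 47]
S = H·P̄·Hᵀ + R = [459]
K = P̄·Hᵀ·S⁻¹ = [4/17; -53/153; 137/459]
x' − x̄ = [-76/17, 1007/153, -2603/459] = K·y
y = (KᵀK)⁻¹·Kᵀ·(x' − x̄) = [-19]
z = y + H·x̄ = [-19] + [21] = [2]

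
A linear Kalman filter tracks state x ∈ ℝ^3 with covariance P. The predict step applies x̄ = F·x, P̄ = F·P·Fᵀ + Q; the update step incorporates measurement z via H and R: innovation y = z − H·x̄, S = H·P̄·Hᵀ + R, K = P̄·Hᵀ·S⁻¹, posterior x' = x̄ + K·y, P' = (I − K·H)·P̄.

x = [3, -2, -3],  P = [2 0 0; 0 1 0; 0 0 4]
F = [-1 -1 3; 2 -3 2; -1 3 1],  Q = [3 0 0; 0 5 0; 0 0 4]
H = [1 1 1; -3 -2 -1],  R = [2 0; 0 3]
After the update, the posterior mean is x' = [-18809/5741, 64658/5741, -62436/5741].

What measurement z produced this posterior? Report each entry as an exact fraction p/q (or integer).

x̄ = F·x = [-10, 6, -12]
P̄ = F·P·Fᵀ + Q = [42 23 11; 23 38 -5; 11 -5 19]
S = H·P̄·Hᵀ + R = [159 -365; -365 874]
K = P̄·Hᵀ·S⁻¹ = [-371/5741 -1357/5741; -2156/5741 -1820/5741; 6520/5741 2447/5741]
x' − x̄ = [38601/5741, 30212/5741, 6456/5741] = K·y
y = (KᵀK)⁻¹·Kᵀ·(x' − x̄) = [13, -32]
z = y + H·x̄ = [13, -32] + [-16, 30] = [-3, -2]

z = [-3, -2]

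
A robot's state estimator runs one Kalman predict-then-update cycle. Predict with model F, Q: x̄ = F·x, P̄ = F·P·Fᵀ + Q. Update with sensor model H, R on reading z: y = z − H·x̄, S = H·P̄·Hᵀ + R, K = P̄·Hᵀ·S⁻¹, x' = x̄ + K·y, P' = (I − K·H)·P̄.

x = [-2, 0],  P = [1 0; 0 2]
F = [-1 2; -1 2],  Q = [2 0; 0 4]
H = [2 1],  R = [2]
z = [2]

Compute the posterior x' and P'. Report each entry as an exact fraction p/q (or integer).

x' = [66/95, 66/95]
P' = [84/95 -106/95; -106/95 274/95]

x̄ = F·x = [2, 2]
P̄ = F·P·Fᵀ + Q = [11 9; 9 13]
y = z − H·x̄ = [-4]
S = H·P̄·Hᵀ + R = [95]
K = P̄·Hᵀ·S⁻¹ = [31/95; 31/95]
x' = x̄ + K·y = [66/95, 66/95]
P' = (I − K·H)·P̄ = [84/95 -106/95; -106/95 274/95]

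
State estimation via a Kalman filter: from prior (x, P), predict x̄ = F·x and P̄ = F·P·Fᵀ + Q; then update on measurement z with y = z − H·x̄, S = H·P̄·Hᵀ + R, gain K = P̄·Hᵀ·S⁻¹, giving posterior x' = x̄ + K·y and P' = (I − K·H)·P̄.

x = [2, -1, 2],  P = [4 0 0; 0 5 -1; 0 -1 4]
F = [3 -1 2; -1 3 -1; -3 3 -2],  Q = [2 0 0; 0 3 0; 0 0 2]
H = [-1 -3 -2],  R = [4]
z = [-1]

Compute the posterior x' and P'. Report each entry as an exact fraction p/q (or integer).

x' = [7574/1405, 969/1405, -4612/1405]
P' = [43146/1405 3186/1405 -26778/1405; 3186/1405 1846/1405 -3778/1405; -26778/1405 -3778/1405 19794/1405]

x̄ = F·x = [11, -7, -13]
P̄ = F·P·Fᵀ + Q = [63 -42 -75; -42 62 74; -75 74 111]
y = z − H·x̄ = [-37]
S = H·P̄·Hᵀ + R = [1405]
K = P̄·Hᵀ·S⁻¹ = [213/1405; -292/1405; -369/1405]
x' = x̄ + K·y = [7574/1405, 969/1405, -4612/1405]
P' = (I − K·H)·P̄ = [43146/1405 3186/1405 -26778/1405; 3186/1405 1846/1405 -3778/1405; -26778/1405 -3778/1405 19794/1405]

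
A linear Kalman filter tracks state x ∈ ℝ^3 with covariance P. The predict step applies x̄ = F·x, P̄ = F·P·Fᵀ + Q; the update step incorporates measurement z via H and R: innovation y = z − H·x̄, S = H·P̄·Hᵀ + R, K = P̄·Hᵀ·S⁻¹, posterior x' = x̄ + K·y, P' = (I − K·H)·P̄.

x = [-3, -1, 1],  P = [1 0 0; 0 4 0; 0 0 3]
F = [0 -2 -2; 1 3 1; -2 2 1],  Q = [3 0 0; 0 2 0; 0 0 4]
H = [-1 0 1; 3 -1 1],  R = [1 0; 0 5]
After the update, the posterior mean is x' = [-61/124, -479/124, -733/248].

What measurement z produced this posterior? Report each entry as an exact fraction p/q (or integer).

z = [-3, -2]

x̄ = F·x = [0, -5, 5]
P̄ = F·P·Fᵀ + Q = [31 -30 -22; -30 42 25; -22 25 27]
S = H·P̄·Hᵀ + R = [103 -165; -165 351]
K = P̄·Hᵀ·S⁻¹ = [-323/1488 829/4464; 275/1488 -973/4464; 2213/2976 1493/8928]
x' − x̄ = [-61/124, 141/124, -1973/248] = K·y
y = (KᵀK)⁻¹·Kᵀ·(x' − x̄) = [-8, -12]
z = y + H·x̄ = [-8, -12] + [5, 10] = [-3, -2]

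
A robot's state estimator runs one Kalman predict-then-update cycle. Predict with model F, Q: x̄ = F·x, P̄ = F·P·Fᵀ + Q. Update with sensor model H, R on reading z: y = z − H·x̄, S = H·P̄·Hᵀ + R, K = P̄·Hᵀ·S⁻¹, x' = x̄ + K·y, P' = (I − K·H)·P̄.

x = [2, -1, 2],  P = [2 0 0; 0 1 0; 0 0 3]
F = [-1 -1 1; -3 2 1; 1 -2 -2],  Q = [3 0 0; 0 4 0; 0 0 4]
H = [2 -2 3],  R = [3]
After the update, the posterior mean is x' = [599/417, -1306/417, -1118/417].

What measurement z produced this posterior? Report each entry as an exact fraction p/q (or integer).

z = [1]

x̄ = F·x = [1, -6, 0]
P̄ = F·P·Fᵀ + Q = [9 7 -6; 7 29 -16; -6 -16 22]
S = H·P̄·Hᵀ + R = [417]
K = P̄·Hᵀ·S⁻¹ = [-14/417; -92/417; 86/417]
x' − x̄ = [182/417, 1196/417, -1118/417] = K·y
y = (KᵀK)⁻¹·Kᵀ·(x' − x̄) = [-13]
z = y + H·x̄ = [-13] + [14] = [1]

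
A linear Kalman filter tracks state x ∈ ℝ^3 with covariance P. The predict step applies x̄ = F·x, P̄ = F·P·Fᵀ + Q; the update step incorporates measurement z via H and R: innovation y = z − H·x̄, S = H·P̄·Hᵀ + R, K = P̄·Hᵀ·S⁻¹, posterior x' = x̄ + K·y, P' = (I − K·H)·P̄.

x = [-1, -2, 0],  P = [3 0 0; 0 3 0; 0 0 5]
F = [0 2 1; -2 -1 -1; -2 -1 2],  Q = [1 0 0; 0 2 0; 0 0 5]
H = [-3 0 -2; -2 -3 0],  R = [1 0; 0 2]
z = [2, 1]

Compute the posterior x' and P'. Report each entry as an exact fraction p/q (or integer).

x' = [-11143/3261, 2143/1087, 13435/3261]
P' = [359431/48915 -80384/16305 -534889/48915; -80384/16305 19166/5435 119636/16305; -534889/48915 119636/16305 808141/48915]

x̄ = F·x = [-4, 4, 4]
P̄ = F·P·Fᵀ + Q = [18 -11 4; -11 22 5; 4 5 40]
y = z − H·x̄ = [-2, 5]
S = H·P̄·Hᵀ + R = [371 55; 55 140]
K = P̄·Hᵀ·S⁻¹ = [-1703/9783 2297/48915; 376/3261 -5863/16305; -2323/9783 -3473/48915]
x' = x̄ + K·y = [-11143/3261, 2143/1087, 13435/3261]
P' = (I − K·H)·P̄ = [359431/48915 -80384/16305 -534889/48915; -80384/16305 19166/5435 119636/16305; -534889/48915 119636/16305 808141/48915]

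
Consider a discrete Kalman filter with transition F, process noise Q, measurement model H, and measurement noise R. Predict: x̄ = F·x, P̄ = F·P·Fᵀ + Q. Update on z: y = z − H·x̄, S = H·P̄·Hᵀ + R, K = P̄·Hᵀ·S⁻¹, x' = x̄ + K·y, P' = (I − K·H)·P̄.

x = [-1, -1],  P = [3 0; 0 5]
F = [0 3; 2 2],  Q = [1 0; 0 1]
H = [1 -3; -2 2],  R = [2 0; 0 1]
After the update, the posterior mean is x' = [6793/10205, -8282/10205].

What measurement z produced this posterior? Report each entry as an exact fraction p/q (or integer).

z = [3, -3]

x̄ = F·x = [-3, -4]
P̄ = F·P·Fᵀ + Q = [46 30; 30 33]
S = H·P̄·Hᵀ + R = [165 -50; -50 77]
K = P̄·Hᵀ·S⁻¹ = [-4988/10205 -1496/2041; -5013/10205 -492/2041]
x' − x̄ = [37408/10205, 32538/10205] = K·y
y = (KᵀK)⁻¹·Kᵀ·(x' − x̄) = [-6, -1]
z = y + H·x̄ = [-6, -1] + [9, -2] = [3, -3]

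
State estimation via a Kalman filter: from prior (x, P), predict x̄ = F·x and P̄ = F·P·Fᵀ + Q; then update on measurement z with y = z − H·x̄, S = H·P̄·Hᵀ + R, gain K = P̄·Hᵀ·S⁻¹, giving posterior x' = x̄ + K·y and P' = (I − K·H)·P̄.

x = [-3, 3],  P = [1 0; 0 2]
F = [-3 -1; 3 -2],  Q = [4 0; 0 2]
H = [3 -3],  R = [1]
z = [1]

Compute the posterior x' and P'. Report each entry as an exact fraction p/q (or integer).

x' = [-1338/397, -1491/397]
P' = [2355/397 2335/397; 2335/397 2359/397]

x̄ = F·x = [6, -15]
P̄ = F·P·Fᵀ + Q = [15 -5; -5 19]
y = z − H·x̄ = [-62]
S = H·P̄·Hᵀ + R = [397]
K = P̄·Hᵀ·S⁻¹ = [60/397; -72/397]
x' = x̄ + K·y = [-1338/397, -1491/397]
P' = (I − K·H)·P̄ = [2355/397 2335/397; 2335/397 2359/397]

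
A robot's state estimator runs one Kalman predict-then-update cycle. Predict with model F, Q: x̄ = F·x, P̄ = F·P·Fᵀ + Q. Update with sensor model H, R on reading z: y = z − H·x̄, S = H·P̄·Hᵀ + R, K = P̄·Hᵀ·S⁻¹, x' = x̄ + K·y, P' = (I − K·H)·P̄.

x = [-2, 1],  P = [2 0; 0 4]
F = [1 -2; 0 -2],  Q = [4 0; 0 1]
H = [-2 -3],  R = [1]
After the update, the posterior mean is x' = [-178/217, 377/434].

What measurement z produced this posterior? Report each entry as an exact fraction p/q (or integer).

x̄ = F·x = [-4, -2]
P̄ = F·P·Fᵀ + Q = [22 16; 16 17]
S = H·P̄·Hᵀ + R = [434]
K = P̄·Hᵀ·S⁻¹ = [-46/217; -83/434]
x' − x̄ = [690/217, 1245/434] = K·y
y = (KᵀK)⁻¹·Kᵀ·(x' − x̄) = [-15]
z = y + H·x̄ = [-15] + [14] = [-1]

z = [-1]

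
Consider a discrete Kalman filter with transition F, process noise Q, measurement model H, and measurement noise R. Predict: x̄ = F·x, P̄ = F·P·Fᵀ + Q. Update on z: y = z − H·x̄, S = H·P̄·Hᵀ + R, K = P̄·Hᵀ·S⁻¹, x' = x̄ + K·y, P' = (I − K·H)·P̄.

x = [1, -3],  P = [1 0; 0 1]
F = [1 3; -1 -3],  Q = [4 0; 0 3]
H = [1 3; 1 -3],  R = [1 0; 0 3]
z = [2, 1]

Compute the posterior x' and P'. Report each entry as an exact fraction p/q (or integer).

x' = [3296/3359, 913/3359]
P' = [2994/3359 -522/3359; -522/3359 367/3359]

x̄ = F·x = [-8, 8]
P̄ = F·P·Fᵀ + Q = [14 -10; -10 13]
y = z − H·x̄ = [-14, 33]
S = H·P̄·Hᵀ + R = [72 -103; -103 194]
K = P̄·Hᵀ·S⁻¹ = [1428/3359 1520/3359; 579/3359 -541/3359]
x' = x̄ + K·y = [3296/3359, 913/3359]
P' = (I − K·H)·P̄ = [2994/3359 -522/3359; -522/3359 367/3359]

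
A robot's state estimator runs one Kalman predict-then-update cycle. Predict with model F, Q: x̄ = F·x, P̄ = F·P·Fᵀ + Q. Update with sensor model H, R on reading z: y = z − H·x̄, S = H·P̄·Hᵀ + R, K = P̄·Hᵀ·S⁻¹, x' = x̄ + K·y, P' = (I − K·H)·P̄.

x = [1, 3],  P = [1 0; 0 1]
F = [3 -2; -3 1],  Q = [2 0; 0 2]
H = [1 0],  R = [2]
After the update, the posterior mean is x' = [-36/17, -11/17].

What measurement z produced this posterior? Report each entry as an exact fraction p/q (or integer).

z = [-2]

x̄ = F·x = [-3, 0]
P̄ = F·P·Fᵀ + Q = [15 -11; -11 12]
S = H·P̄·Hᵀ + R = [17]
K = P̄·Hᵀ·S⁻¹ = [15/17; -11/17]
x' − x̄ = [15/17, -11/17] = K·y
y = (KᵀK)⁻¹·Kᵀ·(x' − x̄) = [1]
z = y + H·x̄ = [1] + [-3] = [-2]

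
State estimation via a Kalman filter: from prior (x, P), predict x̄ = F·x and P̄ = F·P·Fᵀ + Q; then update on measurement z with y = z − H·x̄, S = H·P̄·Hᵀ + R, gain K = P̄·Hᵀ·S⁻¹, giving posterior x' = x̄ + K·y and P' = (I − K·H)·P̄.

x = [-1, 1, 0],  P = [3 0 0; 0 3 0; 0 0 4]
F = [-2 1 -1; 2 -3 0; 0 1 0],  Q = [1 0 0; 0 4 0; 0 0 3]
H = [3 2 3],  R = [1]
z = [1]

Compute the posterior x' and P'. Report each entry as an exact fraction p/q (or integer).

x̄ = F·x = [3, -5, 1]
P̄ = F·P·Fᵀ + Q = [20 -21 3; -21 43 -9; 3 -9 6]
y = z − H·x̄ = [-1]
S = H·P̄·Hᵀ + R = [101]
K = P̄·Hᵀ·S⁻¹ = [27/101; -4/101; 9/101]
x' = x̄ + K·y = [276/101, -501/101, 92/101]
P' = (I − K·H)·P̄ = [1291/101 -2013/101 60/101; -2013/101 4327/101 -873/101; 60/101 -873/101 525/101]

x' = [276/101, -501/101, 92/101]
P' = [1291/101 -2013/101 60/101; -2013/101 4327/101 -873/101; 60/101 -873/101 525/101]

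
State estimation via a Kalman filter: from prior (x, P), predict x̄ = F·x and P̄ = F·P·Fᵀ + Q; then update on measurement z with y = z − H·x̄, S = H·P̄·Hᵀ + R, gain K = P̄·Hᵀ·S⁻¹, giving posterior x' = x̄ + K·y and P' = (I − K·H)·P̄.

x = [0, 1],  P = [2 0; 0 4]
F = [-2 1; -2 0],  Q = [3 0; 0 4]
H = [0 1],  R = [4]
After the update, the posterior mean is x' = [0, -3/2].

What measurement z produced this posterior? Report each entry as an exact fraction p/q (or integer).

x̄ = F·x = [1, 0]
P̄ = F·P·Fᵀ + Q = [15 8; 8 12]
S = H·P̄·Hᵀ + R = [16]
K = P̄·Hᵀ·S⁻¹ = [1/2; 3/4]
x' − x̄ = [-1, -3/2] = K·y
y = (KᵀK)⁻¹·Kᵀ·(x' − x̄) = [-2]
z = y + H·x̄ = [-2] + [0] = [-2]

z = [-2]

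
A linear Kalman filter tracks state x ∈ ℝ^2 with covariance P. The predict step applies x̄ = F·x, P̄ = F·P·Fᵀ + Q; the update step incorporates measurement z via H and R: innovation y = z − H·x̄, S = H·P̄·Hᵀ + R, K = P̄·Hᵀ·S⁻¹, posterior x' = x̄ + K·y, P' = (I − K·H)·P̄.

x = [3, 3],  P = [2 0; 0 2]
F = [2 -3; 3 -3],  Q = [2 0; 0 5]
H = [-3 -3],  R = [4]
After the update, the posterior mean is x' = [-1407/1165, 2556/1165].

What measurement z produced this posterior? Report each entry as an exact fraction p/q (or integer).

x̄ = F·x = [-3, 0]
P̄ = F·P·Fᵀ + Q = [28 30; 30 41]
S = H·P̄·Hᵀ + R = [1165]
K = P̄·Hᵀ·S⁻¹ = [-174/1165; -213/1165]
x' − x̄ = [2088/1165, 2556/1165] = K·y
y = (KᵀK)⁻¹·Kᵀ·(x' − x̄) = [-12]
z = y + H·x̄ = [-12] + [9] = [-3]

z = [-3]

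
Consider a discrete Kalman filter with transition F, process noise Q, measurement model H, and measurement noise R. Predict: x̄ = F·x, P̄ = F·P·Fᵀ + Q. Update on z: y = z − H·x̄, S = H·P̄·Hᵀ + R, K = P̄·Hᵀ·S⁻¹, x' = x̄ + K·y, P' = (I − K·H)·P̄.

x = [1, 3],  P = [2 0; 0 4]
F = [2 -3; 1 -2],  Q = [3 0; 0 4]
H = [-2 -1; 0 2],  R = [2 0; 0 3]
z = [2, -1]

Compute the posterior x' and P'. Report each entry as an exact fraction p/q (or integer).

x' = [-173/234, -15/26]
P' = [758/1287 -37/143; -37/143 87/143]

x̄ = F·x = [-7, -5]
P̄ = F·P·Fᵀ + Q = [47 28; 28 22]
y = z − H·x̄ = [-17, 9]
S = H·P̄·Hᵀ + R = [324 -156; -156 91]
K = P̄·Hᵀ·S⁻¹ = [-91/198 -74/429; -1/22 58/143]
x' = x̄ + K·y = [-173/234, -15/26]
P' = (I − K·H)·P̄ = [758/1287 -37/143; -37/143 87/143]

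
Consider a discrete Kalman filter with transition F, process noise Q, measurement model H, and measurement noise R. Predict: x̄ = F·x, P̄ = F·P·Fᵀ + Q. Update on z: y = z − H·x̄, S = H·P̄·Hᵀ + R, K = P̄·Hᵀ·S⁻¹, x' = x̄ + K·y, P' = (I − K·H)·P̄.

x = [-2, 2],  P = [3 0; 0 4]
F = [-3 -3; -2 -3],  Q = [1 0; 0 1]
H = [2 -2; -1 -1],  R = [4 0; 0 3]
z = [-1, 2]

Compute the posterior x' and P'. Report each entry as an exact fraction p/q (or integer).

x̄ = F·x = [0, -2]
P̄ = F·P·Fᵀ + Q = [64 54; 54 49]
y = z − H·x̄ = [-5, 0]
S = H·P̄·Hᵀ + R = [24 -30; -30 224]
K = P̄·Hᵀ·S⁻¹ = [235/1119 -186/373; -425/2238 -181/373]
x' = x̄ + K·y = [-1175/1119, -2351/2238]
P' = (I − K·H)·P̄ = [1072/1119 602/1119; 602/1119 1027/1119]

x' = [-1175/1119, -2351/2238]
P' = [1072/1119 602/1119; 602/1119 1027/1119]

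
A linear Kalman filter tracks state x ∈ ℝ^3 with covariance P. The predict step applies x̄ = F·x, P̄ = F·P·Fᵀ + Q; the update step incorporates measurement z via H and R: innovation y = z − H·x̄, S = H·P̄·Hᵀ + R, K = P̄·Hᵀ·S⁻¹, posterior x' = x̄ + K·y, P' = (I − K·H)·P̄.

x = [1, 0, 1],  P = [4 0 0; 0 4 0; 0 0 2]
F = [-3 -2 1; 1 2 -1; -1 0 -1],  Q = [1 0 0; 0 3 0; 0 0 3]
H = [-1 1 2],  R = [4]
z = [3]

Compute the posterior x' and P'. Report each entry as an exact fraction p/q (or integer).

x' = [-589/132, 85/44, -39/22]
P' = [3035/132 -215/44 285/22; -215/44 233/44 -95/22; 285/22 -95/22 96/11]

x̄ = F·x = [-2, 0, -2]
P̄ = F·P·Fᵀ + Q = [55 -30 10; -30 25 -2; 10 -2 9]
y = z − H·x̄ = [5]
S = H·P̄·Hᵀ + R = [132]
K = P̄·Hᵀ·S⁻¹ = [-65/132; 17/44; 1/22]
x' = x̄ + K·y = [-589/132, 85/44, -39/22]
P' = (I − K·H)·P̄ = [3035/132 -215/44 285/22; -215/44 233/44 -95/22; 285/22 -95/22 96/11]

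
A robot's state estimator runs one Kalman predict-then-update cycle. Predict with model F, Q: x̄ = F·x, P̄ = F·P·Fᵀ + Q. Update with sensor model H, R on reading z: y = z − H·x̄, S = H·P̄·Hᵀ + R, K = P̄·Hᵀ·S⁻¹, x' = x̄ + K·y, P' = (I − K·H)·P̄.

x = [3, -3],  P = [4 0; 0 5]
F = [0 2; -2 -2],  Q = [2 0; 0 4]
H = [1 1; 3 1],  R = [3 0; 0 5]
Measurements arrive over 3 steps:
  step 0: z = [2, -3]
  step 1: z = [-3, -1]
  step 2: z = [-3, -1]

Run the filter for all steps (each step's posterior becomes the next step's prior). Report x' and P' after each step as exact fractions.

step 0: x̄ = F·x = [-6, 0]
step 0: P̄ = F·P·Fᵀ + Q = [22 -20; -20 40]
step 0: y = z − H·x̄ = [8, 15]
step 0: S = H·P̄·Hᵀ + R = [25 26; 26 123]
step 0: K = P̄·Hᵀ·S⁻¹ = [-950/2399 1098/2399; 2980/2399 -1020/2399]
step 0: x' = x̄ + K·y = [-5524/2399, 8540/2399]
step 0: P' = (I − K·H)·P̄ = [4170/2399 -7020/2399; -7020/2399 15960/2399]
step 1: x̄ = F·x = [17080/2399, -6032/2399]
step 1: P̄ = F·P·Fᵀ + Q = [68638/2399 -35760/2399; -35760/2399 33956/2399]
step 1: y = z − H·x̄ = [-18245/2399, -47607/2399]
step 1: S = H·P̄·Hᵀ + R = [38271/2399 96830/2399; 96830/2399 449133/2399]
step 1: K = P̄·Hᵀ·S⁻¹ = [-712554/3256657 1387406/3256657; 2621812/3256657 -1096916/3256657]
step 1: x' = x̄ + K·y = [1072952/3256657, -6360248/3256657]
step 1: P' = (I − K·H)·P̄ = [4537346/3256657 -6675008/3256657; -6675008/3256657 14540444/3256657]
step 2: x̄ = F·x = [-12720496/3256657, 10574592/3256657]
step 2: P̄ = F·P·Fᵀ + Q = [64675090/3256657 -31461744/3256657; -31461744/3256657 35937724/3256657]
step 2: y = z − H·x̄ = [-7624067/3256657, 24330239/3256657]
step 2: S = H·P̄·Hᵀ + R = [47459297/3256657 104116018/3256657; 104116018/3256657 445526355/3256657]
step 2: K = P̄·Hᵀ·S⁻¹ = [-653444934/3164049023 1307202242/3164049023; 2480914892/3164049023 -994854188/3164049023]
step 2: x' = x̄ + K·y = [-1062998656/3164049023, -2966592440/3164049023]
step 2: P' = (I − K·H)·P̄ = [4248173006/3164049023 -6208507808/3164049023; -6208507808/3164049023 13651252484/3164049023]

step 0: x' = [-5524/2399, 8540/2399], P' = [4170/2399 -7020/2399; -7020/2399 15960/2399]
step 1: x' = [1072952/3256657, -6360248/3256657], P' = [4537346/3256657 -6675008/3256657; -6675008/3256657 14540444/3256657]
step 2: x' = [-1062998656/3164049023, -2966592440/3164049023], P' = [4248173006/3164049023 -6208507808/3164049023; -6208507808/3164049023 13651252484/3164049023]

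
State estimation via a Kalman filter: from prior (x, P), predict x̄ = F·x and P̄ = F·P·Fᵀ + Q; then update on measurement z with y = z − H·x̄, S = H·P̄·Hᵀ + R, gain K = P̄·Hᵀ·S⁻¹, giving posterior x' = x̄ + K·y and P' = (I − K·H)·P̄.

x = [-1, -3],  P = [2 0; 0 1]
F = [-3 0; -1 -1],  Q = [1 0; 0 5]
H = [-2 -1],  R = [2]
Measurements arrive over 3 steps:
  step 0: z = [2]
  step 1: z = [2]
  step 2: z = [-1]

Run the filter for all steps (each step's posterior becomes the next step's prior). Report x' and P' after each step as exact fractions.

step 0: x̄ = F·x = [3, 4]
step 0: P̄ = F·P·Fᵀ + Q = [19 6; 6 8]
step 0: y = z − H·x̄ = [12]
step 0: S = H·P̄·Hᵀ + R = [110]
step 0: K = P̄·Hᵀ·S⁻¹ = [-2/5; -2/11]
step 0: x' = x̄ + K·y = [-9/5, 20/11]
step 0: P' = (I − K·H)·P̄ = [7/5 -2; -2 48/11]
step 1: x̄ = F·x = [27/5, -1/55]
step 1: P̄ = F·P·Fᵀ + Q = [68/5 -9/5; -9/5 372/55]
step 1: y = z − H·x̄ = [703/55]
step 1: S = H·P̄·Hᵀ + R = [3078/55]
step 1: K = P̄·Hᵀ·S⁻¹ = [-1397/3078; -29/513]
step 1: x' = x̄ + K·y = [-65/162, -20/27]
step 1: P' = (I − K·H)·P̄ = [6377/3078 -1660/513; -1660/513 1126/171]
step 2: x̄ = F·x = [65/54, 185/162]
step 2: P̄ = F·P·Fᵀ + Q = [6719/342 -3583/1026; -3583/1026 22115/3078]
step 2: y = z − H·x̄ = [413/162]
step 2: S = H·P̄·Hᵀ + R = [227159/3078]
step 2: K = P̄·Hᵀ·S⁻¹ = [-110193/227159; -617/227159]
step 2: x' = x̄ + K·y = [-7492/227159, 257837/227159]
step 2: P' = (I − K·H)·P̄ = [517880/227159 -815374/227159; -815374/227159 1631982/227159]

step 0: x' = [-9/5, 20/11], P' = [7/5 -2; -2 48/11]
step 1: x' = [-65/162, -20/27], P' = [6377/3078 -1660/513; -1660/513 1126/171]
step 2: x' = [-7492/227159, 257837/227159], P' = [517880/227159 -815374/227159; -815374/227159 1631982/227159]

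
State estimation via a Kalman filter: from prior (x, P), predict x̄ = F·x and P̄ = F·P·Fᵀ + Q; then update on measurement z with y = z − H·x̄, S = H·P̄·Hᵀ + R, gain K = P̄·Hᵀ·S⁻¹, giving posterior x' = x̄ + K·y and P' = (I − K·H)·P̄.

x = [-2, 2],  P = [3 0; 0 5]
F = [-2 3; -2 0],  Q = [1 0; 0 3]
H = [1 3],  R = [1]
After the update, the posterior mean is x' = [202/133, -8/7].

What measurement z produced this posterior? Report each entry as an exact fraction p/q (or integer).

z = [-2]

x̄ = F·x = [10, 4]
P̄ = F·P·Fᵀ + Q = [58 12; 12 15]
S = H·P̄·Hᵀ + R = [266]
K = P̄·Hᵀ·S⁻¹ = [47/133; 3/14]
x' − x̄ = [-1128/133, -36/7] = K·y
y = (KᵀK)⁻¹·Kᵀ·(x' − x̄) = [-24]
z = y + H·x̄ = [-24] + [22] = [-2]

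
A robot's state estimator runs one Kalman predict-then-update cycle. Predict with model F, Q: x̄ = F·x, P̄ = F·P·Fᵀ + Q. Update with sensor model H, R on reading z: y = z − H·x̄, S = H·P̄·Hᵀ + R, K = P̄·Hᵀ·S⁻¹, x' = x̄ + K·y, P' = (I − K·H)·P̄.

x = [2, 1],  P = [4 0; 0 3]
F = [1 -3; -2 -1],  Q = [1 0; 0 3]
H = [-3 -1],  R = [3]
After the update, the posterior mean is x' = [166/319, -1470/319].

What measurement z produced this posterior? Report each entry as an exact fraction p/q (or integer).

z = [3]

x̄ = F·x = [-1, -5]
P̄ = F·P·Fᵀ + Q = [32 1; 1 22]
S = H·P̄·Hᵀ + R = [319]
K = P̄·Hᵀ·S⁻¹ = [-97/319; -25/319]
x' − x̄ = [485/319, 125/319] = K·y
y = (KᵀK)⁻¹·Kᵀ·(x' − x̄) = [-5]
z = y + H·x̄ = [-5] + [8] = [3]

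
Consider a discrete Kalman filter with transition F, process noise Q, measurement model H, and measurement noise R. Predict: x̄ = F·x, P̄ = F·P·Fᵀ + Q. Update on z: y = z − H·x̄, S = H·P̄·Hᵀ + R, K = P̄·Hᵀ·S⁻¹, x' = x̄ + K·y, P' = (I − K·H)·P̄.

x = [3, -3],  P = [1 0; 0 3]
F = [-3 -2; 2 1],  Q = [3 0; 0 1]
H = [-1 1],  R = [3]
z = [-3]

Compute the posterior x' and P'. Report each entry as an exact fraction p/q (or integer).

x̄ = F·x = [-3, 3]
P̄ = F·P·Fᵀ + Q = [24 -12; -12 8]
y = z − H·x̄ = [-9]
S = H·P̄·Hᵀ + R = [59]
K = P̄·Hᵀ·S⁻¹ = [-36/59; 20/59]
x' = x̄ + K·y = [147/59, -3/59]
P' = (I − K·H)·P̄ = [120/59 12/59; 12/59 72/59]

x' = [147/59, -3/59]
P' = [120/59 12/59; 12/59 72/59]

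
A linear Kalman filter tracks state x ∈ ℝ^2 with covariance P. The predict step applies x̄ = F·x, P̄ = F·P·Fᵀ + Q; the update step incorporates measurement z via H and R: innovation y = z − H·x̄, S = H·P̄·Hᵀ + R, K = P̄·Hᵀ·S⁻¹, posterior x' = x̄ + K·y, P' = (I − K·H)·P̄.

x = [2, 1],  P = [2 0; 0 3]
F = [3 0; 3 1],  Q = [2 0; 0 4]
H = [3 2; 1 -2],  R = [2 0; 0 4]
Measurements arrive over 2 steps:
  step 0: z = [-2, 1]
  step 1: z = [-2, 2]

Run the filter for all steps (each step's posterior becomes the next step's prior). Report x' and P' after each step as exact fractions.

step 0: x̄ = F·x = [6, 7]
step 0: P̄ = F·P·Fᵀ + Q = [20 18; 18 25]
step 0: y = z − H·x̄ = [-34, 9]
step 0: S = H·P̄·Hᵀ + R = [498 -112; -112 52]
step 0: K = P̄·Hᵀ·S⁻¹ = [400/1669 348/1669; 228/1669 -536/1669]
step 0: x' = x̄ + K·y = [-454/1669, -893/1669]
step 0: P' = (I − K·H)·P̄ = [548/1669 -422/1669; -422/1669 861/1669]
step 1: x̄ = F·x = [-1362/1669, -2255/1669]
step 1: P̄ = F·P·Fᵀ + Q = [8270/1669 3666/1669; 3666/1669 9937/1669]
step 1: y = z − H·x̄ = [5258/1669, 190/1669]
step 1: S = H·P̄·Hᵀ + R = [161508/1669 -29602/1669; -29602/1669 40030/1669]
step 1: K = P̄·Hᵀ·S⁻¹ = [196886/837161 165213/837161; 113244/837161 -255220/837161]
step 1: x' = x̄ + K·y = [-3392/64397, -61799/64397]
step 1: P' = (I − K·H)·P̄ = [263656/837161 -198598/837161; -198598/837161 411141/837161]

step 0: x' = [-454/1669, -893/1669], P' = [548/1669 -422/1669; -422/1669 861/1669]
step 1: x' = [-3392/64397, -61799/64397], P' = [263656/837161 -198598/837161; -198598/837161 411141/837161]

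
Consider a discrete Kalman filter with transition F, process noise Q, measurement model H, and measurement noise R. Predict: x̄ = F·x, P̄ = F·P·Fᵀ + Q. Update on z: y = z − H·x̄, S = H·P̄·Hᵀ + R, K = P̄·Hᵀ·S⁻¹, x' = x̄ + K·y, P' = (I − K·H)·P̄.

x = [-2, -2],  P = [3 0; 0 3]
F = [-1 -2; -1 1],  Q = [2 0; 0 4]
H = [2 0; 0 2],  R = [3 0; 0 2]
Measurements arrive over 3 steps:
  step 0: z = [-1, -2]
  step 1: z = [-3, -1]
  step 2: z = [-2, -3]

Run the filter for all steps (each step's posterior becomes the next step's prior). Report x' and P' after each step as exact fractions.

step 0: x' = [-94/473, -1270/1419], P' = [339/473 -3/473; -3/473 674/1419]
step 1: x' = [-348804/345227, -173819/345227], P' = [222495/345227 -1020/345227; -1020/345227 157455/345227]
step 2: x' = [-14752735/26807971, -105077899/80423913], P' = [17202711/26807971 -93435/26807971; -93435/26807971 36616738/80423913]

step 0: x̄ = F·x = [6, 0]
step 0: P̄ = F·P·Fᵀ + Q = [17 -3; -3 10]
step 0: y = z − H·x̄ = [-13, -2]
step 0: S = H·P̄·Hᵀ + R = [71 -12; -12 42]
step 0: K = P̄·Hᵀ·S⁻¹ = [226/473 -3/473; -2/473 674/1419]
step 0: x' = x̄ + K·y = [-94/473, -1270/1419]
step 0: P' = (I − K·H)·P̄ = [339/473 -3/473; -3/473 674/1419]
step 1: x̄ = F·x = [2822/1419, -988/1419]
step 1: P̄ = F·P·Fᵀ + Q = [6515/1419 -340/1419; -340/1419 7385/1419]
step 1: y = z − H·x̄ = [-9901/1419, 557/1419]
step 1: S = H·P̄·Hᵀ + R = [30317/1419 -1360/1419; -1360/1419 32378/1419]
step 1: K = P̄·Hᵀ·S⁻¹ = [148330/345227 -1020/345227; -680/345227 157455/345227]
step 1: x' = x̄ + K·y = [-348804/345227, -173819/345227]
step 1: P' = (I − K·H)·P̄ = [222495/345227 -1020/345227; -1020/345227 157455/345227]
step 2: x̄ = F·x = [696442/345227, 174985/345227]
step 2: P̄ = F·P·Fᵀ + Q = [1538689/345227 -93435/345227; -93435/345227 1762898/345227]
step 2: y = z − H·x̄ = [-2083338/345227, -1385651/345227]
step 2: S = H·P̄·Hᵀ + R = [7190437/345227 -373740/345227; -373740/345227 7742046/345227]
step 2: K = P̄·Hᵀ·S⁻¹ = [11468474/26807971 -93435/26807971; -62290/26807971 36616738/80423913]
step 2: x' = x̄ + K·y = [-14752735/26807971, -105077899/80423913]
step 2: P' = (I − K·H)·P̄ = [17202711/26807971 -93435/26807971; -93435/26807971 36616738/80423913]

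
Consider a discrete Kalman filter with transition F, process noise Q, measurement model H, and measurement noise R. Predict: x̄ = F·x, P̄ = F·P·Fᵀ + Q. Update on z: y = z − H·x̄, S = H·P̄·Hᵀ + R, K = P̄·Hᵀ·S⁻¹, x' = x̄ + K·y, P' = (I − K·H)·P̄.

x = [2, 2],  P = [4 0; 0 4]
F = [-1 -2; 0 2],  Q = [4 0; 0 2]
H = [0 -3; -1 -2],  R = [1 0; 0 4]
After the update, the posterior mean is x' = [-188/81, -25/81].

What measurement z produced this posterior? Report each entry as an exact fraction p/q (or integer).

z = [1, 3]

x̄ = F·x = [-6, 4]
P̄ = F·P·Fᵀ + Q = [24 -16; -16 18]
S = H·P̄·Hᵀ + R = [163 60; 60 36]
K = P̄·Hᵀ·S⁻¹ = [104/189 -394/567; -62/189 -5/567]
x' − x̄ = [298/81, -349/81] = K·y
y = (KᵀK)⁻¹·Kᵀ·(x' − x̄) = [13, 5]
z = y + H·x̄ = [13, 5] + [-12, -2] = [1, 3]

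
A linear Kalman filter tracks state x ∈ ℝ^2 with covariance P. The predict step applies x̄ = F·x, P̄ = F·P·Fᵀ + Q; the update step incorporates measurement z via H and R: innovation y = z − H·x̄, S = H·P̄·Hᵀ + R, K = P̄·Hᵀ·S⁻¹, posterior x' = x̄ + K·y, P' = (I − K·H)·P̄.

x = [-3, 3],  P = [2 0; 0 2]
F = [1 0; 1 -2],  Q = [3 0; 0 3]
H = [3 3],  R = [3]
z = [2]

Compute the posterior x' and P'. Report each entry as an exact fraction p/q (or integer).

x̄ = F·x = [-3, -9]
P̄ = F·P·Fᵀ + Q = [5 2; 2 13]
y = z − H·x̄ = [38]
S = H·P̄·Hᵀ + R = [201]
K = P̄·Hᵀ·S⁻¹ = [7/67; 15/67]
x' = x̄ + K·y = [65/67, -33/67]
P' = (I − K·H)·P̄ = [188/67 -181/67; -181/67 196/67]

x' = [65/67, -33/67]
P' = [188/67 -181/67; -181/67 196/67]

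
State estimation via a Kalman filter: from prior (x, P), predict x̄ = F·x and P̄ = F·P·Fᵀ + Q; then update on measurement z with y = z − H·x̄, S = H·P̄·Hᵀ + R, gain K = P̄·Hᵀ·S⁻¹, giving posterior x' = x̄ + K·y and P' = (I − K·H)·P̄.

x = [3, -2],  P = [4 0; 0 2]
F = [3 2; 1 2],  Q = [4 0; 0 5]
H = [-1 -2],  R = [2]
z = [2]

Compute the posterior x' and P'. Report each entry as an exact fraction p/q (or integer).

x̄ = F·x = [5, -1]
P̄ = F·P·Fᵀ + Q = [48 20; 20 17]
y = z − H·x̄ = [5]
S = H·P̄·Hᵀ + R = [198]
K = P̄·Hᵀ·S⁻¹ = [-4/9; -3/11]
x' = x̄ + K·y = [25/9, -26/11]
P' = (I − K·H)·P̄ = [80/9 -4; -4 25/11]

x' = [25/9, -26/11]
P' = [80/9 -4; -4 25/11]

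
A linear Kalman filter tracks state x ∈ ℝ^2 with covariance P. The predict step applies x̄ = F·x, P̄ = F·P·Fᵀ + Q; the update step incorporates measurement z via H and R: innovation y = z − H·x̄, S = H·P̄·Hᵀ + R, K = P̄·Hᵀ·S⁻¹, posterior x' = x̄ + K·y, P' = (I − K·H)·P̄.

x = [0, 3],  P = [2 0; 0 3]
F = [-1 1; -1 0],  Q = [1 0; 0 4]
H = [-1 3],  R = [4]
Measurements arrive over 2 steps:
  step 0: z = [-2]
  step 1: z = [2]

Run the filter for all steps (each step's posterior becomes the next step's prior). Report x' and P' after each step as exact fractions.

step 0: x' = [3, 4/13], P' = [6 2; 2 14/13]
step 1: x' = [-193/107, -9/107], P' = [3110/963 1174/963; 1174/963 842/963]

step 0: x̄ = F·x = [3, 0]
step 0: P̄ = F·P·Fᵀ + Q = [6 2; 2 6]
step 0: y = z − H·x̄ = [1]
step 0: S = H·P̄·Hᵀ + R = [52]
step 0: K = P̄·Hᵀ·S⁻¹ = [0; 4/13]
step 0: x' = x̄ + K·y = [3, 4/13]
step 0: P' = (I − K·H)·P̄ = [6 2; 2 14/13]
step 1: x̄ = F·x = [-35/13, -3]
step 1: P̄ = F·P·Fᵀ + Q = [53/13 4; 4 10]
step 1: y = z − H·x̄ = [108/13]
step 1: S = H·P̄·Hᵀ + R = [963/13]
step 1: K = P̄·Hᵀ·S⁻¹ = [103/963; 338/963]
step 1: x' = x̄ + K·y = [-193/107, -9/107]
step 1: P' = (I − K·H)·P̄ = [3110/963 1174/963; 1174/963 842/963]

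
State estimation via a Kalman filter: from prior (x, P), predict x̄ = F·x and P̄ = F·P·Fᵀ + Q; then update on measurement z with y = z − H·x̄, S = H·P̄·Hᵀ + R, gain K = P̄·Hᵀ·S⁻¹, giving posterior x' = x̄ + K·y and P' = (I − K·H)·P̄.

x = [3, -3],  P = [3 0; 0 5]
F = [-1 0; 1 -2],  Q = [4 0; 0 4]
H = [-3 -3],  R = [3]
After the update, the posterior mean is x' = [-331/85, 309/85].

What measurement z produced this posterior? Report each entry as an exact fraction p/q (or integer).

x̄ = F·x = [-3, 9]
P̄ = F·P·Fᵀ + Q = [7 -3; -3 27]
S = H·P̄·Hᵀ + R = [255]
K = P̄·Hᵀ·S⁻¹ = [-4/85; -24/85]
x' − x̄ = [-76/85, -456/85] = K·y
y = (KᵀK)⁻¹·Kᵀ·(x' − x̄) = [19]
z = y + H·x̄ = [19] + [-18] = [1]

z = [1]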